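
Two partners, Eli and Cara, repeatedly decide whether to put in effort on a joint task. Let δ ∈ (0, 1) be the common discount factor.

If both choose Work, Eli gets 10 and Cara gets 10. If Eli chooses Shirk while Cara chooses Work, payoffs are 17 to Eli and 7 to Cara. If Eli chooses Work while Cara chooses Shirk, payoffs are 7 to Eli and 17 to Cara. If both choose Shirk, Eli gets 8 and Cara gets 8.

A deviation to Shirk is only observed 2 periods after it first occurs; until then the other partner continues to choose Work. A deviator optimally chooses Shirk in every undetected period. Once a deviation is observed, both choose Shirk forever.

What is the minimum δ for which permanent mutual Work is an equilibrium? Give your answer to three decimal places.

Deviating for the 2 undetected periods gains 17−10 = 7 per period over cooperation, then loses 10−8 = 2 per period forever once punishment starts.
Gain: 7(1 + δ + … + δ^1); loss: 2·δ^2/(1−δ).
No profitable deviation ⇔ 7(1−δ^2) ≤ 2·δ^2, i.e. δ^2 ≥ 7/(7+2) = 7/9.
Hence δ ≥ (7/9)^(1/2) ≈ 0.882.

0.882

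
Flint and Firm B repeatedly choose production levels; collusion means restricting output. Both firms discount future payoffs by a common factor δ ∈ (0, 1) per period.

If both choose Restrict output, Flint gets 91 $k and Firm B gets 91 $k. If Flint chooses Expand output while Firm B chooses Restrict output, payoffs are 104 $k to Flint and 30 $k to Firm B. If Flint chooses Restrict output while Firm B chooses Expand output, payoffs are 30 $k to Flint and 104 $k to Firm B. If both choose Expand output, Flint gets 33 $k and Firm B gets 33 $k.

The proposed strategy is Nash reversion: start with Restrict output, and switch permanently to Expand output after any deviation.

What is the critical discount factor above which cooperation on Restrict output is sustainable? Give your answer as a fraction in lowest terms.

Under grim trigger the critical discount factor is (T−C)/(T−P) with T = 104, C = 91, P = 33.
δ* = (104−91)/(104−33) = 13/71.

13/71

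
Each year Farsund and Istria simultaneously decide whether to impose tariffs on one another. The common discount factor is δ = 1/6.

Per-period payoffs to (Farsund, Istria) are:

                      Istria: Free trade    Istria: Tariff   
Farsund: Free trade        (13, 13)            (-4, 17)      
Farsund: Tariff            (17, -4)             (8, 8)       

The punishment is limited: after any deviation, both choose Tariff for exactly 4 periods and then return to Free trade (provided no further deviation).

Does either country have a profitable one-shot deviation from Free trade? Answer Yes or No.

Yes

Comparing payoff streams over the 5 periods until play realigns: cooperate → 13(1+δ+…+δ^4); deviate → 17 + 8(δ+…+δ^4).
Cooperation is sustained iff (13−8)(δ+…+δ^4) ≥ 17−13.
δ+…+δ^4 = 1/6·(1−(1/6)^4)/(1−1/6) = 0.1998, and (17−13)/(13−8) = 0.8000.
0.1998 < 0.8000, so cooperation is not sustainable.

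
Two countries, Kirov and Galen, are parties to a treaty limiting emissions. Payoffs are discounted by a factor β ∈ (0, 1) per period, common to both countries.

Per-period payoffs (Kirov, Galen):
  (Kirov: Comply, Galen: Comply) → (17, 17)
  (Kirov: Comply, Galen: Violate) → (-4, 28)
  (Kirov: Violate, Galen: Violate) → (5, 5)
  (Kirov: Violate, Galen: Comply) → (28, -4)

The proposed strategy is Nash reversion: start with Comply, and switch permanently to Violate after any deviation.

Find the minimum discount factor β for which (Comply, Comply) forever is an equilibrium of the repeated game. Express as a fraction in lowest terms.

Cooperation forever yields 17 each period: 17/(1−β).
Deviating yields 28 once, then 5 forever: 28 + 5β/(1−β).
No profitable deviation requires 17/(1−β) ≥ 28 + 5β/(1−β).
Multiplying by (1−β): 17 ≥ 28(1−β) + 5β = 28 − 23β.
So 23β ≥ 11, i.e. β ≥ 11/23.

11/23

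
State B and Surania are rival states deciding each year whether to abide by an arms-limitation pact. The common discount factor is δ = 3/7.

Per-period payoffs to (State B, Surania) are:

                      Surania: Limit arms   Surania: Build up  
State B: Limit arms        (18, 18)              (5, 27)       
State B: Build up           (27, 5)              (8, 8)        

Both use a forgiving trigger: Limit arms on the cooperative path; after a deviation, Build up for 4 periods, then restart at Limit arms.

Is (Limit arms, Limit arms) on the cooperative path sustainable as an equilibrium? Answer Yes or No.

No

IC: δ+…+δ^4 ≥ (27−18)/(18−8) = 9/10.
At δ = 3/7: partial sum = 0.7247 < 0.9000. Cooperation not sustainable.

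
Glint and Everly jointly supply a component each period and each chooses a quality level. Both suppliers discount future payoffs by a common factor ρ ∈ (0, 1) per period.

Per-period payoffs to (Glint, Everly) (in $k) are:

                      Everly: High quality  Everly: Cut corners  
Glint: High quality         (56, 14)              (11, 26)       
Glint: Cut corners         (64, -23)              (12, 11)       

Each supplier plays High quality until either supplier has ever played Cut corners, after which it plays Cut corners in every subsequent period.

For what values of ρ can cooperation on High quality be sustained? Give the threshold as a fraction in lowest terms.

4/5

Glint's threshold: (64−56)/(64−12) = 2/13.
Everly's threshold: (26−14)/(26−11) = 4/5.
2/13 < 4/5, so Everly binds and ρ* = 4/5.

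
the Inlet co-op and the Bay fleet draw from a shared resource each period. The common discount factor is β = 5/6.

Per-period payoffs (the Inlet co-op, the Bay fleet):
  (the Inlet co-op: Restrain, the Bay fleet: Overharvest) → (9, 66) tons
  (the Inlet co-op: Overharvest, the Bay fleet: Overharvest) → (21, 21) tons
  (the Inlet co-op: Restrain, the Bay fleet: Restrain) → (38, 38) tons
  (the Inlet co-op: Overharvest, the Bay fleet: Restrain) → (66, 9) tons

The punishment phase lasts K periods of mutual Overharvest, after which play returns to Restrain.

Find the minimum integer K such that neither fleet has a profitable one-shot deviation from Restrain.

3

Need Σ_{k=1}^{K} β^k ≥ (66−38)/(38−21) = 1.6471 at β = 5/6.
At K = 2 the sum is 1.5278 < 1.6471; at K = 3 it is 2.1065 ≥ 1.6471.
So the minimum punishment length is K = 3.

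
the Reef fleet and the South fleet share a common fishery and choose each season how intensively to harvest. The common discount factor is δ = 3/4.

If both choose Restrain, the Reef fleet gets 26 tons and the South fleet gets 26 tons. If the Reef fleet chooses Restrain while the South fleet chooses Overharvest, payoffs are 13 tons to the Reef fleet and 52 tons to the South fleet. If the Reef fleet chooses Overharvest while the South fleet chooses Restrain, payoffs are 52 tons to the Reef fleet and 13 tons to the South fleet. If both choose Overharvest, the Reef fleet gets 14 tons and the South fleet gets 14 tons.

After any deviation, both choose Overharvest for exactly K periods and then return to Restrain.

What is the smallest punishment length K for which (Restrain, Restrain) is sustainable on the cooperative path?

5

Need Σ_{k=1}^{K} δ^k ≥ (52−26)/(26−14) = 2.1667 at δ = 3/4.
At K = 4 the sum is 2.0508 < 2.1667; at K = 5 it is 2.2881 ≥ 2.1667.
So the minimum punishment length is K = 5.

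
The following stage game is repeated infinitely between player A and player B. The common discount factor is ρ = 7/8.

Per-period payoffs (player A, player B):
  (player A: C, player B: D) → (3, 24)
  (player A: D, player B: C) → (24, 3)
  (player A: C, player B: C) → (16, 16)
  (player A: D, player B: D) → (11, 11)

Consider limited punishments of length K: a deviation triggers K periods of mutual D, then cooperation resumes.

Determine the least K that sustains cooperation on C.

IC: ρ(1−ρ^K)/(1−ρ) ≥ (24−16)/(16−11) = 8/5.
With ρ = 7/8: need 1 − ρ^K ≥ 8/5·(1−7/8)/(7/8), i.e. ρ^K ≤ 0.7714.
Since (7/8)^1 = 0.8750 and (7/8)^2 = 0.7656, the smallest such K is 2.

2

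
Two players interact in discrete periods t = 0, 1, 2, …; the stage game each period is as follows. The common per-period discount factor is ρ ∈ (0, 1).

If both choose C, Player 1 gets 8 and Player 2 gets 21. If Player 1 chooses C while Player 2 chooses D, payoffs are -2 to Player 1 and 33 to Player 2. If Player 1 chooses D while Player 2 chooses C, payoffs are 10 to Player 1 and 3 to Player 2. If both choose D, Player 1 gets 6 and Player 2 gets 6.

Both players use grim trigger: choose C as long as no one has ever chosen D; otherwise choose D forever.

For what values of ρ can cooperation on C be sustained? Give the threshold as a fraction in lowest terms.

1/2

Player 1: cooperation gives 8 each period; deviation gives 10 once then 6 forever.
  8/(1−ρ) ≥ 10 + 6ρ/(1−ρ) ⇒ ρ ≥ 2/4 = 1/2.
Player 2: cooperation gives 21 each period; deviation gives 33 once then 6 forever.
  ρ ≥ 12/27 = 4/9.
Both must hold, so the binding constraint is Player 1's: ρ ≥ 1/2.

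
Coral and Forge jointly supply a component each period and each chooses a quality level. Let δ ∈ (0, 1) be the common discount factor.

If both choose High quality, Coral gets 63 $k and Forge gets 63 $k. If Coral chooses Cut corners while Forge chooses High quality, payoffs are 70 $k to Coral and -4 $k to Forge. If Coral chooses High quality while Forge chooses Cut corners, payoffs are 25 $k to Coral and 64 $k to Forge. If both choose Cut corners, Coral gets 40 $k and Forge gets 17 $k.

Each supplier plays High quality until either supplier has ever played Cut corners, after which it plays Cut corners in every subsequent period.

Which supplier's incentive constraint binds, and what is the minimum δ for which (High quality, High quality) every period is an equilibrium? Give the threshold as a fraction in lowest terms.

Coral; δ ≥ 7/30

For Coral: deviation gain 70−63 = 7, per-period punishment loss 63−40 = 23. IC gives δ ≥ 7/30.
For Forge: gain 1, loss 46 per period, so δ ≥ 1/47.
The tighter constraint is Coral's, so cooperation needs δ ≥ 7/30.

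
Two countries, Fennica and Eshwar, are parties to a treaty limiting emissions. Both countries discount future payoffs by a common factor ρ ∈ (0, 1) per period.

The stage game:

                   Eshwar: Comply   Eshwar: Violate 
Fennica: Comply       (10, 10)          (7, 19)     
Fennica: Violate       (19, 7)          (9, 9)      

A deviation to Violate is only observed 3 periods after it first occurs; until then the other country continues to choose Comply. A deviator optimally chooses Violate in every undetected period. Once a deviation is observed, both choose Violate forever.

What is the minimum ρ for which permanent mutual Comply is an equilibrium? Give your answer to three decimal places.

0.965

Deviating for the 3 undetected periods gains 19−10 = 9 per period over cooperation, then loses 10−9 = 1 per period forever once punishment starts.
Gain: 9(1 + ρ + … + ρ^2); loss: 1·ρ^3/(1−ρ).
No profitable deviation ⇔ 9(1−ρ^3) ≤ 1·ρ^3, i.e. ρ^3 ≥ 9/(9+1) = 9/10.
Hence ρ ≥ (9/10)^(1/3) ≈ 0.965.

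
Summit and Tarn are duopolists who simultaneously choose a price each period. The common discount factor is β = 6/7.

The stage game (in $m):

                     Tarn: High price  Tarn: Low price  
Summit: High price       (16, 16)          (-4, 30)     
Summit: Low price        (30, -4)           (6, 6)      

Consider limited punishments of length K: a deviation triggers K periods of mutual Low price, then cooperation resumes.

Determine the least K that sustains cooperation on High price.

2

Need Σ_{k=1}^{K} β^k ≥ (30−16)/(16−6) = 1.4000 at β = 6/7.
At K = 1 the sum is 0.8571 < 1.4000; at K = 2 it is 1.5918 ≥ 1.4000.
So the minimum punishment length is K = 2.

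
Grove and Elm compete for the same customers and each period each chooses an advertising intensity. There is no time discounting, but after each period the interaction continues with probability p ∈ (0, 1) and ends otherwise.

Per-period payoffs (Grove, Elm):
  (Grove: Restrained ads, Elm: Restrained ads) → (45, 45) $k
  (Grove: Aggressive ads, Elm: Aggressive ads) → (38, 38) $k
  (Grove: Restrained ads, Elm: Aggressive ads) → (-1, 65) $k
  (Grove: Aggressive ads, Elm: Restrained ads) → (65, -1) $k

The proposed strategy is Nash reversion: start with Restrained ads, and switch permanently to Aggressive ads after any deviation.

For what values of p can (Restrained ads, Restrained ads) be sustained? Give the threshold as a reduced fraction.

20/27

Expected cooperation value is 45 + p·45 + p²·45 + … = 45/(1−p); deviation gives 65 + p·38/(1−p).
45 ≥ 65(1−p) + 38p ⇒ 27p ≥ 20 ⇒ p ≥ 20/27.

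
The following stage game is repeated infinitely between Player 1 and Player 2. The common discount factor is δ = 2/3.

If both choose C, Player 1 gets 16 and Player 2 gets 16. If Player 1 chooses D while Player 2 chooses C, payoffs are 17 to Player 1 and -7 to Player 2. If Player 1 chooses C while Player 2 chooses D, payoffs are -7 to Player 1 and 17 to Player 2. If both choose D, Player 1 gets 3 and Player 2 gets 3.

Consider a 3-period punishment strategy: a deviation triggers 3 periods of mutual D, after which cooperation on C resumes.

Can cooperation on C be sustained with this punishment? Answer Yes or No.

Yes

A one-shot deviation gives 17 now, then 3 for 3 periods, then back to 16.
Gain from deviating: (17−16) today; loss: (16−3) in each of the next 3 periods.
No-deviation condition: (16−3)(δ+…+δ^3) ≥ 17−16, i.e. δ+…+δ^3 ≥ 1/13.
At δ = 2/3: δ+…+δ^3 = 1.4074 ≥ 0.0769.
So cooperation is sustainable.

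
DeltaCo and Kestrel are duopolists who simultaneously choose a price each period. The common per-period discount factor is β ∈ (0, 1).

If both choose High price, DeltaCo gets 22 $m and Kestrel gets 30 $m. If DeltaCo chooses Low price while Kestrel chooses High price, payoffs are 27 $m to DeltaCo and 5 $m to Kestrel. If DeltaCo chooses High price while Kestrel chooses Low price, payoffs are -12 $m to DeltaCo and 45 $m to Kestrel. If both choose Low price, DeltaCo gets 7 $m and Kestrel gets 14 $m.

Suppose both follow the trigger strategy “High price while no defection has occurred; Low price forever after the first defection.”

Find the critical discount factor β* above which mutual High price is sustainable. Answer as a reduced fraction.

DeltaCo: cooperation gives 22 each period; deviation gives 27 once then 7 forever.
  22/(1−β) ≥ 27 + 7β/(1−β) ⇒ β ≥ 5/20 = 1/4.
Kestrel: cooperation gives 30 each period; deviation gives 45 once then 14 forever.
  β ≥ 15/31.
Both must hold, so the binding constraint is Kestrel's: β ≥ 15/31.

15/31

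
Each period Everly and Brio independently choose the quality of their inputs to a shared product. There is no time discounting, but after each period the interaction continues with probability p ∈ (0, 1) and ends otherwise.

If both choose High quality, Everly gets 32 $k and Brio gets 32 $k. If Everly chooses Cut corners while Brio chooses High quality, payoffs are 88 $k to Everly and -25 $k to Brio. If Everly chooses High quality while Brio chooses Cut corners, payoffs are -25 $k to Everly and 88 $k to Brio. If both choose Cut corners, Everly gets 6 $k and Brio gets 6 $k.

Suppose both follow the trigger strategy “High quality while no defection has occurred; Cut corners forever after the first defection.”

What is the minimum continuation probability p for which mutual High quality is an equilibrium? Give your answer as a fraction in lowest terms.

With no time discounting, the continuation probability p plays the role of the discount factor.
Grim-trigger IC: 32/(1−p) ≥ 88 + 6p/(1−p) ⇒ p ≥ (88−32)/(88−6) = 28/41.

28/41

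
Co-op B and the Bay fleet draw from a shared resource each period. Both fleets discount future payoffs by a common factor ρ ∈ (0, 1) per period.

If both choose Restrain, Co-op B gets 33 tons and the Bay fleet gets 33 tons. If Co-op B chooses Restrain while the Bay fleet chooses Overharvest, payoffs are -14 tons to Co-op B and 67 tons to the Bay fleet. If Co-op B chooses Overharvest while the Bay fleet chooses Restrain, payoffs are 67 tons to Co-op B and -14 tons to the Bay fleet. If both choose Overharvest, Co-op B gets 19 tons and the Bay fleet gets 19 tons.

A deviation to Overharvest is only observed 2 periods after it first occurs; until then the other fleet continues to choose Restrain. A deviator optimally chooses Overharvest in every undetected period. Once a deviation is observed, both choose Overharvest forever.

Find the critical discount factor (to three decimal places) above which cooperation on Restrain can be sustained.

0.842

Deviating for the 2 undetected periods gains 67−33 = 34 per period over cooperation, then loses 33−19 = 14 per period forever once punishment starts.
Gain: 34(1 + ρ + … + ρ^1); loss: 14·ρ^2/(1−ρ).
No profitable deviation ⇔ 34(1−ρ^2) ≤ 14·ρ^2, i.e. ρ^2 ≥ 34/(34+14) = 17/24.
Hence ρ ≥ (17/24)^(1/2) ≈ 0.842.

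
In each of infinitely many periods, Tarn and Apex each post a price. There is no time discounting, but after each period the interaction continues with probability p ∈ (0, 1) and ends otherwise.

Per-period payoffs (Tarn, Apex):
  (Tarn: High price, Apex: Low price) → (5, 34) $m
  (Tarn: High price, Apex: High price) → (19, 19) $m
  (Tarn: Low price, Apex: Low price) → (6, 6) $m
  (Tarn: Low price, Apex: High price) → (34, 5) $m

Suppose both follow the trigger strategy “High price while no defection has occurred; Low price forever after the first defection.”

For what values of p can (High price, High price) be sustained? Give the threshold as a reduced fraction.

Expected cooperation value is 19 + p·19 + p²·19 + … = 19/(1−p); deviation gives 34 + p·6/(1−p).
19 ≥ 34(1−p) + 6p ⇒ 28p ≥ 15 ⇒ p ≥ 15/28.

15/28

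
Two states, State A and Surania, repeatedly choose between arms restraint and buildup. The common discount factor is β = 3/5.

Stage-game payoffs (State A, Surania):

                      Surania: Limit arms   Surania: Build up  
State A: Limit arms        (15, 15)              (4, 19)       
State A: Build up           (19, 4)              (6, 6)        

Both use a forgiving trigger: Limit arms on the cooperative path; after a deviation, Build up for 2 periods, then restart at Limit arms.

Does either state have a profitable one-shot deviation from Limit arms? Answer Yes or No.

No

Comparing payoff streams over the 3 periods until play realigns: cooperate → 15(1+β+…+β^2); deviate → 19 + 6(β+…+β^2).
Cooperation is sustained iff (15−6)(β+…+β^2) ≥ 19−15.
β+…+β^2 = 3/5·(1−(3/5)^2)/(1−3/5) = 0.9600, and (19−15)/(15−6) = 0.4444.
0.9600 ≥ 0.4444, so cooperation is sustainable.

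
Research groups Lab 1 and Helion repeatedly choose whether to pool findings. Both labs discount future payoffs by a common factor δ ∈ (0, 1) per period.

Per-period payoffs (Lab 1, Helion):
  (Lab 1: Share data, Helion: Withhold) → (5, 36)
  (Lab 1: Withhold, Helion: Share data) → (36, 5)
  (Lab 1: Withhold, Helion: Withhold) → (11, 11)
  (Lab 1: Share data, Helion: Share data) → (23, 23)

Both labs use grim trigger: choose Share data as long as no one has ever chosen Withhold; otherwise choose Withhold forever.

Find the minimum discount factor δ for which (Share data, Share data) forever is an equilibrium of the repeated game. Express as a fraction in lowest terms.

13/25

Under grim trigger the critical discount factor is (T−C)/(T−P) with T = 36, C = 23, P = 11.
δ* = (36−23)/(36−11) = 13/25.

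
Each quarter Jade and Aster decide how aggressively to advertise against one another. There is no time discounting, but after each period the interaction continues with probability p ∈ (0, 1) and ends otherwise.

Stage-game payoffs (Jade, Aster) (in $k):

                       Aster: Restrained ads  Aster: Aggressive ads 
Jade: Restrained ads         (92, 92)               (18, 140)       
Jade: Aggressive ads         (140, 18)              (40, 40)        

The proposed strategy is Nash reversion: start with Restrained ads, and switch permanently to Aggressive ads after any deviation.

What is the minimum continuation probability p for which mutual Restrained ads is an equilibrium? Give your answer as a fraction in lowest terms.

12/25

With no time discounting, the continuation probability p plays the role of the discount factor.
Grim-trigger IC: 92/(1−p) ≥ 140 + 40p/(1−p) ⇒ p ≥ (140−92)/(140−40) = 12/25.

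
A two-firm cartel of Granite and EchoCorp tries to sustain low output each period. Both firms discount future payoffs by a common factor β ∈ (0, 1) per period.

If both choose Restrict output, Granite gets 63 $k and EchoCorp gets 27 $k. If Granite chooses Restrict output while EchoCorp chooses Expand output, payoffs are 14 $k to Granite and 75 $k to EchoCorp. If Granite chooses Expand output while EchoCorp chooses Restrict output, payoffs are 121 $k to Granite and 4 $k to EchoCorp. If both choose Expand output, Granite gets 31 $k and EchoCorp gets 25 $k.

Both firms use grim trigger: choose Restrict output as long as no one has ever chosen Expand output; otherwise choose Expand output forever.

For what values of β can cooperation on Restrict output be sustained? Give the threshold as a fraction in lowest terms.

24/25

Granite's threshold: (121−63)/(121−31) = 29/45.
EchoCorp's threshold: (75−27)/(75−25) = 24/25.
29/45 < 24/25, so EchoCorp binds and β* = 24/25.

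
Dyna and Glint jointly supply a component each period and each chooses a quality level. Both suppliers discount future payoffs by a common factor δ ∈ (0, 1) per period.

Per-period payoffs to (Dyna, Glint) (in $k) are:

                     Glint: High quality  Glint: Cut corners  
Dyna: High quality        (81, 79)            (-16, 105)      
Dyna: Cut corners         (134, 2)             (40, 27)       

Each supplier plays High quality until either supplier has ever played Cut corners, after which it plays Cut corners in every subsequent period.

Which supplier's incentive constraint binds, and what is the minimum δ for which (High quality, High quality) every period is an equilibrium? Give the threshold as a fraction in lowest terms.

Dyna; δ ≥ 53/94

Dyna's threshold: (134−81)/(134−40) = 53/94.
Glint's threshold: (105−79)/(105−27) = 1/3.
53/94 > 1/3, so Dyna binds and δ* = 53/94.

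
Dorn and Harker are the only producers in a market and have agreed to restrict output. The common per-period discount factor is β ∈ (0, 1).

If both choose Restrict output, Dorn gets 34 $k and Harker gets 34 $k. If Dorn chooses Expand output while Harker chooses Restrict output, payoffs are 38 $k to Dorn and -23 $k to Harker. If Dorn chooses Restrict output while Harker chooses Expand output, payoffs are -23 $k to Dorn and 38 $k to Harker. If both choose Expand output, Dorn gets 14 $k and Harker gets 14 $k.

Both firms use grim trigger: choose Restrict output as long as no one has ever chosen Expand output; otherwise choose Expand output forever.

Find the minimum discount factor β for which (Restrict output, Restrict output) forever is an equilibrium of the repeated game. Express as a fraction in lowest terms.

1/6

Cooperation forever yields 34 each period: 34/(1−β).
Deviating yields 38 once, then 14 forever: 38 + 14β/(1−β).
No profitable deviation requires 34/(1−β) ≥ 38 + 14β/(1−β).
Multiplying by (1−β): 34 ≥ 38(1−β) + 14β = 38 − 24β.
So 24β ≥ 4, i.e. β ≥ 4/24 = 1/6.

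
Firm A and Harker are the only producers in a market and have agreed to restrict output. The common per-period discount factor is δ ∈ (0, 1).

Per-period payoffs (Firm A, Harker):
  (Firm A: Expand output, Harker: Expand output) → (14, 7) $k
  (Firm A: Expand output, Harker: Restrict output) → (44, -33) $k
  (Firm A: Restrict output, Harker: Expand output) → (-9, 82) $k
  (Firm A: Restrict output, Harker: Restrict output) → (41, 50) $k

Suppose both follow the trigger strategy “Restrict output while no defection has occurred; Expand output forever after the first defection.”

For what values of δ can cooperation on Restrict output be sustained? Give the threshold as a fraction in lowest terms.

For Firm A: deviation gain 44−41 = 3, per-period punishment loss 41−14 = 27. IC gives δ ≥ 3/30 = 1/10.
For Harker: gain 32, loss 43 per period, so δ ≥ 32/75.
The tighter constraint is Harker's, so cooperation needs δ ≥ 32/75.

32/75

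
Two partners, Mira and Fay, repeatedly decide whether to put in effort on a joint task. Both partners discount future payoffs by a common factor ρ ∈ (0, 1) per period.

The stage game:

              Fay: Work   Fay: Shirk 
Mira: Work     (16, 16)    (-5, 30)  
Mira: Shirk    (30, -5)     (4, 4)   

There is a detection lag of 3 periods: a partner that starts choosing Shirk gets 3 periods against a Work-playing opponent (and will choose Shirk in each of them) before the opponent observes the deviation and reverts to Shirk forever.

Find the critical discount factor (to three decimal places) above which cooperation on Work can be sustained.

0.814

A deviator earns 30 for 3 periods, then 4 forever; cooperating earns 16 forever. Multiplying the IC by (1−ρ):
16 ≥ 30(1−ρ^3) + 4ρ^3, so 26·ρ^3 ≥ 14 and ρ^3 ≥ 7/13.
ρ ≥ (7/13)^(1/3) ≈ 0.814.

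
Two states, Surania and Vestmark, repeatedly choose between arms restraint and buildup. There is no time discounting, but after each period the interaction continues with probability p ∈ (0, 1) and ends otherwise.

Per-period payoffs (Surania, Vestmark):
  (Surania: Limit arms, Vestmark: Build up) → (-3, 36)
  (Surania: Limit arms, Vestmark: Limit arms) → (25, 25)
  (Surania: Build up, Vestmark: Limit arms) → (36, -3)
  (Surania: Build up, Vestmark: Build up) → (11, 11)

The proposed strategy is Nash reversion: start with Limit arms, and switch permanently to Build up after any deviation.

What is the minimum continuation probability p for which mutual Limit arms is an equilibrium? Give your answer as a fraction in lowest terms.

11/25

Expected cooperation value is 25 + p·25 + p²·25 + … = 25/(1−p); deviation gives 36 + p·11/(1−p).
25 ≥ 36(1−p) + 11p ⇒ 25p ≥ 11 ⇒ p ≥ 11/25.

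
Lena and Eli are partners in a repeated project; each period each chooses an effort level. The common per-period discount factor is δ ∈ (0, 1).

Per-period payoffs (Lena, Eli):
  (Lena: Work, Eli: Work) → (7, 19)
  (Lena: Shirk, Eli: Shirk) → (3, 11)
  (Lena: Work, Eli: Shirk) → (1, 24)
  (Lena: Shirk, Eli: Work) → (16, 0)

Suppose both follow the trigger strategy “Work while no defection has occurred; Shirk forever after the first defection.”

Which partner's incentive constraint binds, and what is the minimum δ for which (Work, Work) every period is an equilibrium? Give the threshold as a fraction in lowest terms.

Lena's threshold: (16−7)/(16−3) = 9/13.
Eli's threshold: (24−19)/(24−11) = 5/13.
9/13 > 5/13, so Lena binds and δ* = 9/13.

Lena; δ ≥ 9/13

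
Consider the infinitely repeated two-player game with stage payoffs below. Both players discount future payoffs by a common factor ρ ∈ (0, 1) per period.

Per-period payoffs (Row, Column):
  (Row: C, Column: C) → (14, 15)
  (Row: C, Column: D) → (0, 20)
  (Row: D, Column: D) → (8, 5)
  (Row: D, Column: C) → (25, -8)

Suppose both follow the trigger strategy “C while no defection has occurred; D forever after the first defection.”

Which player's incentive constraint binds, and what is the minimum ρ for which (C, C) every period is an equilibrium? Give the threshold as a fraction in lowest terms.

Row; ρ ≥ 11/17

Row's threshold: (25−14)/(25−8) = 11/17.
Column's threshold: (20−15)/(20−5) = 1/3.
11/17 > 1/3, so Row binds and ρ* = 11/17.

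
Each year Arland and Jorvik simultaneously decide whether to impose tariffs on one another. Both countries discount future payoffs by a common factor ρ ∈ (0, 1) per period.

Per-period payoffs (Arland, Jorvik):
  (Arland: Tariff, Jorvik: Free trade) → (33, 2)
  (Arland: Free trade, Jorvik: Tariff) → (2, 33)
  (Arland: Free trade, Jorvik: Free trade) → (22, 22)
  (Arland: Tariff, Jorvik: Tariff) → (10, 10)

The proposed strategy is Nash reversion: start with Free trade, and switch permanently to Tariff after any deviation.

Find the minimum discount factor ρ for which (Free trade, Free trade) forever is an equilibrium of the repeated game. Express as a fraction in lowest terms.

11/23

One-period gain from deviating is 33 − 22 = 11. The loss is 22 − 10 = 12 in every subsequent period, with present value 12·ρ/(1−ρ).
Deviation is unprofitable when 12·ρ/(1−ρ) ≥ 11, i.e. ρ/(1−ρ) ≥ 11/12.
Equivalently ρ ≥ 11/(11+12) = 11/23.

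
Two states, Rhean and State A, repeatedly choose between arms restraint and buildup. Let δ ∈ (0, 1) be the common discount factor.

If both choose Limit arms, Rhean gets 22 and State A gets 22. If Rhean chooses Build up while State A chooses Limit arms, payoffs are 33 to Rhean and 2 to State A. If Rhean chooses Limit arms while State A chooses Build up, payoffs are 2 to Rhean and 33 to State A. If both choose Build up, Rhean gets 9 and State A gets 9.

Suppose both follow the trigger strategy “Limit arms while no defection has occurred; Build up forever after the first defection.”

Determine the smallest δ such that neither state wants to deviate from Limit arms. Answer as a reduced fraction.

11/24

Under grim trigger the critical discount factor is (T−C)/(T−P) with T = 33, C = 22, P = 9.
δ* = (33−22)/(33−9) = 11/24.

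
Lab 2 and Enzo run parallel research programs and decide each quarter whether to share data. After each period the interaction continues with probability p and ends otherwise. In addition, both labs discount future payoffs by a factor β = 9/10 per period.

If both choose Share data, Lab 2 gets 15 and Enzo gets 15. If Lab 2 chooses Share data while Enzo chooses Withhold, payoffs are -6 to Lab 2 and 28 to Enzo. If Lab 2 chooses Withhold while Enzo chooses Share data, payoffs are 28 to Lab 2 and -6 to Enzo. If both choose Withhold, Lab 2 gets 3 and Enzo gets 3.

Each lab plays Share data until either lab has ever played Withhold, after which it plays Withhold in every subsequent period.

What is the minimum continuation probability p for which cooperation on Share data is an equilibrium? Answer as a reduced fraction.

26/45

Expected continuation weight on next period's payoff is β·p = 9/10·p, which plays the role of the discount factor.
Cooperation requires 9/10·p ≥ (28−15)/(28−3) = 13/25, hence p ≥ 26/45.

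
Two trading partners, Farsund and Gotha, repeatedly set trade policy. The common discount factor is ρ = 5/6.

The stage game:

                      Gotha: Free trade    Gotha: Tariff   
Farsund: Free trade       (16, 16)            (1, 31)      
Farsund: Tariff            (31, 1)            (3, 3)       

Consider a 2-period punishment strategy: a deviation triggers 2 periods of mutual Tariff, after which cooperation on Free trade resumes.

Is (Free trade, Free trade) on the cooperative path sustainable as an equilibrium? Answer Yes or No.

Yes

A one-shot deviation gives 31 now, then 3 for 2 periods, then back to 16.
Gain from deviating: (31−16) today; loss: (16−3) in each of the next 2 periods.
No-deviation condition: (16−3)(ρ+…+ρ^2) ≥ 31−16, i.e. ρ+…+ρ^2 ≥ 15/13.
At ρ = 5/6: ρ+…+ρ^2 = 1.5278 ≥ 1.1538.
So cooperation is sustainable.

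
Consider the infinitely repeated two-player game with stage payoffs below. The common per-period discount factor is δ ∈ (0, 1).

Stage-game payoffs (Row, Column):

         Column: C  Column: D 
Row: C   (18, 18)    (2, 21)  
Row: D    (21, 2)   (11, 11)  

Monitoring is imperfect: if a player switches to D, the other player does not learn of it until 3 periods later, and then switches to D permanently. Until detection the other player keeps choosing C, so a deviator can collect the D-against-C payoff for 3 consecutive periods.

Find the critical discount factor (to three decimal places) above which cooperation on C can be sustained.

A deviator earns 21 for 3 periods, then 11 forever; cooperating earns 18 forever. Multiplying the IC by (1−δ):
18 ≥ 21(1−δ^3) + 11δ^3, so 10·δ^3 ≥ 3 and δ^3 ≥ 3/10.
δ ≥ (3/10)^(1/3) ≈ 0.669.

0.669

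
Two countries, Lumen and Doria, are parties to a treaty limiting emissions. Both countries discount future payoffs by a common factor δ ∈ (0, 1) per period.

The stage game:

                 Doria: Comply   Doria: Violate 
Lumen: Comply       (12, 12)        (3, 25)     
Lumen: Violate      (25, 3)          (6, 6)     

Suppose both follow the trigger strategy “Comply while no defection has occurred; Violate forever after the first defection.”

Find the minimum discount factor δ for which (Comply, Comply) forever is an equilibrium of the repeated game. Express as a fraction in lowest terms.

13/19

One-period gain from deviating is 25 − 12 = 13. The loss is 12 − 6 = 6 in every subsequent period, with present value 6·δ/(1−δ).
Deviation is unprofitable when 6·δ/(1−δ) ≥ 13, i.e. δ/(1−δ) ≥ 13/6.
Equivalently δ ≥ 13/(13+6) = 13/19.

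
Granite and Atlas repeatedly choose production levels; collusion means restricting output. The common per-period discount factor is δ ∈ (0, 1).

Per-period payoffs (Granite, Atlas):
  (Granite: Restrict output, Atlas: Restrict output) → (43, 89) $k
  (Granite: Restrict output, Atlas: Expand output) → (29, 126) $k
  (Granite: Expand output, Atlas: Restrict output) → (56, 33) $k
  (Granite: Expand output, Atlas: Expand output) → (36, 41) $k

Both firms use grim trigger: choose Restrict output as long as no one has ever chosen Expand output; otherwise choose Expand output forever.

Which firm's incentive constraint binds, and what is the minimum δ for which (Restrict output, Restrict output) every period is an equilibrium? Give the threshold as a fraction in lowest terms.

Granite; δ ≥ 13/20

For Granite: deviation gain 56−43 = 13, per-period punishment loss 43−36 = 7. IC gives δ ≥ 13/20.
For Atlas: gain 37, loss 48 per period, so δ ≥ 37/85.
The tighter constraint is Granite's, so cooperation needs δ ≥ 13/20.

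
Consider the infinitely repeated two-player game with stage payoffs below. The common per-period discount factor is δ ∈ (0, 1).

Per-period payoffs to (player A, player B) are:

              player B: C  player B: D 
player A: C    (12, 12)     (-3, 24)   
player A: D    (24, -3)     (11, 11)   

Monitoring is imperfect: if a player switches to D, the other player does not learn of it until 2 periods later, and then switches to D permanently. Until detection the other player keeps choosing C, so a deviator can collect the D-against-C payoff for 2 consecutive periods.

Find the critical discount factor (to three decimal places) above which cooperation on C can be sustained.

0.961

Deviating for the 2 undetected periods gains 24−12 = 12 per period over cooperation, then loses 12−11 = 1 per period forever once punishment starts.
Gain: 12(1 + δ + … + δ^1); loss: 1·δ^2/(1−δ).
No profitable deviation ⇔ 12(1−δ^2) ≤ 1·δ^2, i.e. δ^2 ≥ 12/(12+1) = 12/13.
Hence δ ≥ (12/13)^(1/2) ≈ 0.961.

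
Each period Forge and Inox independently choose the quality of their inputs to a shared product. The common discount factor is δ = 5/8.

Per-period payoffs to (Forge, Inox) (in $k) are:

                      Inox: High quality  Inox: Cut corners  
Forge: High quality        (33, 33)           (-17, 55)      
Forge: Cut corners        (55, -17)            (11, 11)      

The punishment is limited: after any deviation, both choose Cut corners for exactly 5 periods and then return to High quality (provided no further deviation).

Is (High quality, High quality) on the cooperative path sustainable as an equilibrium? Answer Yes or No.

Yes

Comparing payoff streams over the 6 periods until play realigns: cooperate → 33(1+δ+…+δ^5); deviate → 55 + 11(δ+…+δ^5).
Cooperation is sustained iff (33−11)(δ+…+δ^5) ≥ 55−33.
δ+…+δ^5 = 5/8·(1−(5/8)^5)/(1−5/8) = 1.5077, and (55−33)/(33−11) = 1.0000.
1.5077 ≥ 1.0000, so cooperation is sustainable.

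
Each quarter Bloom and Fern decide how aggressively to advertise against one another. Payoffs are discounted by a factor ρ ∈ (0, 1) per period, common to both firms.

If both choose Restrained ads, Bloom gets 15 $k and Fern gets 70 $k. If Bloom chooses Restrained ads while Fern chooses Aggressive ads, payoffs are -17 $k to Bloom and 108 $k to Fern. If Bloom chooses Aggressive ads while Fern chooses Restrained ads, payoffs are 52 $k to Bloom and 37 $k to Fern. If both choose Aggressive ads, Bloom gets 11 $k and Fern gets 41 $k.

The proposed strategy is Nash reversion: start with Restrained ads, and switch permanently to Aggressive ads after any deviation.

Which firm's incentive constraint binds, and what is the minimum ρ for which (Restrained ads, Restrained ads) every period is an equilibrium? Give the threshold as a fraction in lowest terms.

For Bloom: deviation gain 52−15 = 37, per-period punishment loss 15−11 = 4. IC gives ρ ≥ 37/41.
For Fern: gain 38, loss 29 per period, so ρ ≥ 38/67.
The tighter constraint is Bloom's, so cooperation needs ρ ≥ 37/41.

Bloom; ρ ≥ 37/41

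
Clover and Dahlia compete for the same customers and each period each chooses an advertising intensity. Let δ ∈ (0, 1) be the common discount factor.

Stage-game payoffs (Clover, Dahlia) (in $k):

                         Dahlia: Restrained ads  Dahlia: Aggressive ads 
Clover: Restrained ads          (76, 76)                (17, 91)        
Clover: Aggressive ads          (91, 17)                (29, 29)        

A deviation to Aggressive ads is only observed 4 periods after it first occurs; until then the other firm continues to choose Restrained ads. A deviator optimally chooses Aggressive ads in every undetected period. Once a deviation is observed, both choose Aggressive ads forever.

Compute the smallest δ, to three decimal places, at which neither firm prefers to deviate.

0.701

The best deviation is to choose Aggressive ads for all 4 undetected periods, earning 91 each, then 29 forever once detected.
Deviation value: 91(1−δ^4)/(1−δ) + 29δ^4/(1−δ); cooperation value: 76/(1−δ).
IC: 76 ≥ 91(1−δ^4) + 29δ^4 = 91 − 62δ^4.
So δ^4 ≥ 15/62, giving δ ≥ (15/62)^(1/4) ≈ 0.701.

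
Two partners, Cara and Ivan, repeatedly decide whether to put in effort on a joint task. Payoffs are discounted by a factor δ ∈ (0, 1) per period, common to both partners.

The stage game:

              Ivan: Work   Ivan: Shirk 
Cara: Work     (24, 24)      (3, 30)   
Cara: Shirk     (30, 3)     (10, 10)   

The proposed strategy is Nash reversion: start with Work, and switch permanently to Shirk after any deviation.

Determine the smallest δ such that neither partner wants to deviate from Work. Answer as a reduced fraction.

One-period gain from deviating is 30 − 24 = 6. The loss is 24 − 10 = 14 in every subsequent period, with present value 14·δ/(1−δ).
Deviation is unprofitable when 14·δ/(1−δ) ≥ 6, i.e. δ/(1−δ) ≥ 3/7.
Equivalently δ ≥ 6/(6+14) = 3/10.

3/10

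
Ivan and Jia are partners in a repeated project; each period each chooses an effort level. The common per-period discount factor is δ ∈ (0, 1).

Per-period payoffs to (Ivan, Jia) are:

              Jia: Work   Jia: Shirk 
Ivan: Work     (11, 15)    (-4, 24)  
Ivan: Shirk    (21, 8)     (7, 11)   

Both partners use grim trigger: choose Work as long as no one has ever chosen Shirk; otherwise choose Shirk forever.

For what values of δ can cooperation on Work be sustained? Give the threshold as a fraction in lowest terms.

5/7

For Ivan: deviation gain 21−11 = 10, per-period punishment loss 11−7 = 4. IC gives δ ≥ 10/14 = 5/7.
For Jia: gain 9, loss 4 per period, so δ ≥ 9/13.
The tighter constraint is Ivan's, so cooperation needs δ ≥ 5/7.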